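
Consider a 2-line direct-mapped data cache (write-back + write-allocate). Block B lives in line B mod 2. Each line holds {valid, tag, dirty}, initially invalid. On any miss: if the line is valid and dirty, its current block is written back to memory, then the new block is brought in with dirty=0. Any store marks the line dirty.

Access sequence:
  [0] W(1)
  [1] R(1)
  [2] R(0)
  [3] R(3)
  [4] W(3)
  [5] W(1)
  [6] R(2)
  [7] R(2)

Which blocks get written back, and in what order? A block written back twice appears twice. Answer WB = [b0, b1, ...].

WB = [1, 3]

0: W B1 -> L1 miss  d=D]
1: R B1 -> L1 hit  d=D]
2: R B0 -> L0 miss  d=-]
3: R B3 -> L1 miss wb->B1  d=-]
4: W B3 -> L1 hit  d=D]
5: W B1 -> L1 miss wb->B3  d=D]
6: R B2 -> L0 miss  d=-]
7: R B2 -> L0 hit  d=-]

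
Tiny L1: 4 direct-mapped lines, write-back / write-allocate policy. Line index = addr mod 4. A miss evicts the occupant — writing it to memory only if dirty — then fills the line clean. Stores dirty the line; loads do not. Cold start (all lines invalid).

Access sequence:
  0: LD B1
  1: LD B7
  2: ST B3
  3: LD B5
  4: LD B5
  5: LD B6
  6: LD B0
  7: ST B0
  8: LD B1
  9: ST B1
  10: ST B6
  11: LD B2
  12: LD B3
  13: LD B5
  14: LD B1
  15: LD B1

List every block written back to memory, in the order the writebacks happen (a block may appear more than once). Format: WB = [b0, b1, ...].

0: R B1 -> L1 miss  d=-]
1: R B7 -> L3 miss  d=-]
2: W B3 -> L3 miss  d=D]
3: R B5 -> L1 miss  d=-]
4: R B5 -> L1 hit  d=-]
5: R B6 -> L2 miss  d=-]
6: R B0 -> L0 miss  d=-]
7: W B0 -> L0 hit  d=D]
8: R B1 -> L1 miss  d=-]
9: W B1 -> L1 hit  d=D]
10: W B6 -> L2 hit  d=D]
11: R B2 -> L2 miss wb->B6  d=-]
12: R B3 -> L3 hit  d=D]
13: R B5 -> L1 miss wb->B1  d=-]
14: R B1 -> L1 miss  d=-]
15: R B1 -> L1 hit  d=-]

WB = [6, 1]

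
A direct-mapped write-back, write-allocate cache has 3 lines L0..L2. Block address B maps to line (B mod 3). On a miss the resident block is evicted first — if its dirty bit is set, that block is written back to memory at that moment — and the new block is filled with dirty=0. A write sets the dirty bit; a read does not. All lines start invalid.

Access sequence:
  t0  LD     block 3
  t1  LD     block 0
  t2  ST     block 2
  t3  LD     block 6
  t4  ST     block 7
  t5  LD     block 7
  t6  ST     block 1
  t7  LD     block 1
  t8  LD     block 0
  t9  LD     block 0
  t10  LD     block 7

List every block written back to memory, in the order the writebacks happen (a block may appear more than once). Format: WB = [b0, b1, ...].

0: R B3 → L0 miss [-]
1: R B0 → L0 miss [-]
2: W B2 → L2 miss [D]
3: R B6 → L0 miss [-]
4: W B7 → L1 miss [D]
5: R B7 → L1 hit [D]
6: W B1 → L1 miss wb→B7 [D]
7: R B1 → L1 hit [D]
8: R B0 → L0 miss [-]
9: R B0 → L0 hit [-]
10: R B7 → L1 miss wb→B1 [-]

WB = [7, 1]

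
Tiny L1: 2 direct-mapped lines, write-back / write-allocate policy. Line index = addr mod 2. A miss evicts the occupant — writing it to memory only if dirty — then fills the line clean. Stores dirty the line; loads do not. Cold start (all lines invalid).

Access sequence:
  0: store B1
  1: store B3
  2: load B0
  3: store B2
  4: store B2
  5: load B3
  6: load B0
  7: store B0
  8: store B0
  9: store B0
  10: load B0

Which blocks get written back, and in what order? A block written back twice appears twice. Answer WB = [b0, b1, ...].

WB = [1, 2]

0: W B1 → L1 miss [D]
1: W B3 → L1 miss wb→B1 [D]
2: R B0 → L0 miss [-]
3: W B2 → L0 miss [D]
4: W B2 → L0 hit [D]
5: R B3 → L1 hit [D]
6: R B0 → L0 miss wb→B2 [-]
7: W B0 → L0 hit [D]
8: W B0 → L0 hit [D]
9: W B0 → L0 hit [D]
10: R B0 → L0 hit [D]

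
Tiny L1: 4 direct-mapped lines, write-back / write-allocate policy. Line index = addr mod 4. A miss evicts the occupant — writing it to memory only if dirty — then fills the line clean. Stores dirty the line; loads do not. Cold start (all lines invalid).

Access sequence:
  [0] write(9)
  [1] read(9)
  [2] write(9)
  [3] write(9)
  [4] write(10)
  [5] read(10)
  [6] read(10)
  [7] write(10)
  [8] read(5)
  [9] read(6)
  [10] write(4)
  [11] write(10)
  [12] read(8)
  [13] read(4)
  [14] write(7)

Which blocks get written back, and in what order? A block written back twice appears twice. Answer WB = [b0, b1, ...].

  0 | W B9 → L1 miss [D]
  1 | R B9 → L1 hit [D]
  2 | W B9 → L1 hit [D]
  3 | W B9 → L1 hit [D]
  4 | W B10 → L2 miss [D]
  5 | R B10 → L2 hit [D]
  6 | R B10 → L2 hit [D]
  7 | W B10 → L2 hit [D]
  8 | R B5 → L1 miss wb→B9 [-]
  9 | R B6 → L2 miss wb→B10 [-]
  10 | W B4 → L0 miss [D]
  11 | W B10 → L2 miss [D]
  12 | R B8 → L0 miss wb→B4 [-]
  13 | R B4 → L0 miss [-]
  14 | W B7 → L3 miss [D]

WB = [9, 10, 4]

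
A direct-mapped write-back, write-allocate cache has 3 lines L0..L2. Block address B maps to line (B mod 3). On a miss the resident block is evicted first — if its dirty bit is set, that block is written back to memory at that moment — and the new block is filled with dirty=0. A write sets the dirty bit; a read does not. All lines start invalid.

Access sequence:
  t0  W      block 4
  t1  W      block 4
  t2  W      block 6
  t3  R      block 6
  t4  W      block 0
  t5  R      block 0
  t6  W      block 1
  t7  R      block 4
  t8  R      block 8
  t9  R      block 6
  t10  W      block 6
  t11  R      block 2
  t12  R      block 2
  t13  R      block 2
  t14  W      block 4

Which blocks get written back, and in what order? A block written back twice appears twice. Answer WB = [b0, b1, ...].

  0 | W B4 → L1 miss [D]
  1 | W B4 → L1 hit [D]
  2 | W B6 → L0 miss [D]
  3 | R B6 → L0 hit [D]
  4 | W B0 → L0 miss wb→B6 [D]
  5 | R B0 → L0 hit [D]
  6 | W B1 → L1 miss wb→B4 [D]
  7 | R B4 → L1 miss wb→B1 [-]
  8 | R B8 → L2 miss [-]
  9 | R B6 → L0 miss wb→B0 [-]
  10 | W B6 → L0 hit [D]
  11 | R B2 → L2 miss [-]
  12 | R B2 → L2 hit [-]
  13 | R B2 → L2 hit [-]
  14 | W B4 → L1 hit [D]

WB = [6, 4, 1, 0]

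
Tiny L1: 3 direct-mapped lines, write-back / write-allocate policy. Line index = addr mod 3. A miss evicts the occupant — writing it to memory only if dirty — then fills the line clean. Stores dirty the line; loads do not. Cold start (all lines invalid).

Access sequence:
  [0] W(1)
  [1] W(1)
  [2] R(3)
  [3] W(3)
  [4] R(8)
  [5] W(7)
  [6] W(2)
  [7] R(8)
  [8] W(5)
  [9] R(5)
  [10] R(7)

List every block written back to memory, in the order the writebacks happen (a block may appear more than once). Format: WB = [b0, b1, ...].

  0 | W B1 → L1 miss [D]
  1 | W B1 → L1 hit [D]
  2 | R B3 → L0 miss [-]
  3 | W B3 → L0 hit [D]
  4 | R B8 → L2 miss [-]
  5 | W B7 → L1 miss wb→B1 [D]
  6 | W B2 → L2 miss [D]
  7 | R B8 → L2 miss wb→B2 [-]
  8 | W B5 → L2 miss [D]
  9 | R B5 → L2 hit [D]
  10 | R B7 → L1 hit [D]

WB = [1, 2]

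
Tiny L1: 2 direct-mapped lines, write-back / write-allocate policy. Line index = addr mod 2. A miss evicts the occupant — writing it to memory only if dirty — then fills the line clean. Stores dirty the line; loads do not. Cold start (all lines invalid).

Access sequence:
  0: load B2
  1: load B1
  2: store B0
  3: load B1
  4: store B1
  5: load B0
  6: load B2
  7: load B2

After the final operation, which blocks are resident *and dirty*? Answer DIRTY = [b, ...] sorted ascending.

DIRTY = [1]

0: R B2 -> L0 miss  d=-]
1: R B1 -> L1 miss  d=-]
2: W B0 -> L0 miss  d=D]
3: R B1 -> L1 hit  d=-]
4: W B1 -> L1 hit  d=D]
5: R B0 -> L0 hit  d=D]
6: R B2 -> L0 miss wb->B0  d=-]
7: R B2 -> L0 hit  d=-]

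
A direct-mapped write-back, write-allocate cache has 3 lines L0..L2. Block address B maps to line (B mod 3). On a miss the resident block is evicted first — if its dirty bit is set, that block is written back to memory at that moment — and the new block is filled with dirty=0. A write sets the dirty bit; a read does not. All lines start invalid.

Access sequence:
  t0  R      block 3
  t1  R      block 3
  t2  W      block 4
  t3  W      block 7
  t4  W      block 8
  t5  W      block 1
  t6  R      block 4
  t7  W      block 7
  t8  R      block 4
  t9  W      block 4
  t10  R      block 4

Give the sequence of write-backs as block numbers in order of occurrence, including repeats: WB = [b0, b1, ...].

0: R B3 -> L0 miss  d=-]
1: R B3 -> L0 hit  d=-]
2: W B4 -> L1 miss  d=D]
3: W B7 -> L1 miss wb->B4  d=D]
4: W B8 -> L2 miss  d=D]
5: W B1 -> L1 miss wb->B7  d=D]
6: R B4 -> L1 miss wb->B1  d=-]
7: W B7 -> L1 miss  d=D]
8: R B4 -> L1 miss wb->B7  d=-]
9: W B4 -> L1 hit  d=D]
10: R B4 -> L1 hit  d=D]

WB = [4, 7, 1, 7]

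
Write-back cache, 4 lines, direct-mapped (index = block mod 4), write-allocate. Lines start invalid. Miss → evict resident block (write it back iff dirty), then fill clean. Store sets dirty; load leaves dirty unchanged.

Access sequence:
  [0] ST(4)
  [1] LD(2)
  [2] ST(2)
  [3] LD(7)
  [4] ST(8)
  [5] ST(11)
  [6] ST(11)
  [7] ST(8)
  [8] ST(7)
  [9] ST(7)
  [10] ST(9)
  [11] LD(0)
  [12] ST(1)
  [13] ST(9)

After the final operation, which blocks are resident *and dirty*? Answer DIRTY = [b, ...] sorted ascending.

DIRTY = [2, 7, 9]

0: W B4 -> L0 miss  d=D]
1: R B2 -> L2 miss  d=-]
2: W B2 -> L2 hit  d=D]
3: R B7 -> L3 miss  d=-]
4: W B8 -> L0 miss wb->B4  d=D]
5: W B11 -> L3 miss  d=D]
6: W B11 -> L3 hit  d=D]
7: W B8 -> L0 hit  d=D]
8: W B7 -> L3 miss wb->B11  d=D]
9: W B7 -> L3 hit  d=D]
10: W B9 -> L1 miss  d=D]
11: R B0 -> L0 miss wb->B8  d=-]
12: W B1 -> L1 miss wb->B9  d=D]
13: W B9 -> L1 miss wb->B1  d=D]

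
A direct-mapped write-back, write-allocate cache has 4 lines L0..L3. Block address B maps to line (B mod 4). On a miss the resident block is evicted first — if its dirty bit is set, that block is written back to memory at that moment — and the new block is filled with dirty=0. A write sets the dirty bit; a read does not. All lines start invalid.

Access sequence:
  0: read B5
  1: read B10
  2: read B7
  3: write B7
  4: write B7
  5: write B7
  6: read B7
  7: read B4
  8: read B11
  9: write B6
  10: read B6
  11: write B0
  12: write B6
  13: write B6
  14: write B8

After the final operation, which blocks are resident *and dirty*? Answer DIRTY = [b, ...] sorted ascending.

0: R B5 -> L1 miss  d=-]
1: R B10 -> L2 miss  d=-]
2: R B7 -> L3 miss  d=-]
3: W B7 -> L3 hit  d=D]
4: W B7 -> L3 hit  d=D]
5: W B7 -> L3 hit  d=D]
6: R B7 -> L3 hit  d=D]
7: R B4 -> L0 miss  d=-]
8: R B11 -> L3 miss wb->B7  d=-]
9: W B6 -> L2 miss  d=D]
10: R B6 -> L2 hit  d=D]
11: W B0 -> L0 miss  d=D]
12: W B6 -> L2 hit  d=D]
13: W B6 -> L2 hit  d=D]
14: W B8 -> L0 miss wb->B0  d=D]

DIRTY = [6, 8]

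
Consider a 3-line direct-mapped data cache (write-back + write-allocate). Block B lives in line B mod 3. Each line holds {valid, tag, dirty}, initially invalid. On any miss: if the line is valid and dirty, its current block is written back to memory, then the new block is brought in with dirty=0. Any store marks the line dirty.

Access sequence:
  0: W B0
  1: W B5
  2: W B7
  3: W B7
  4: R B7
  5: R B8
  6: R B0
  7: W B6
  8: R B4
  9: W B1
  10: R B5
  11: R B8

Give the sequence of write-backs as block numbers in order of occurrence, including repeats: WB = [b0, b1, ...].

0: W B0 → L0 miss [D]
1: W B5 → L2 miss [D]
2: W B7 → L1 miss [D]
3: W B7 → L1 hit [D]
4: R B7 → L1 hit [D]
5: R B8 → L2 miss wb→B5 [-]
6: R B0 → L0 hit [D]
7: W B6 → L0 miss wb→B0 [D]
8: R B4 → L1 miss wb→B7 [-]
9: W B1 → L1 miss [D]
10: R B5 → L2 miss [-]
11: R B8 → L2 miss [-]

WB = [5, 0, 7]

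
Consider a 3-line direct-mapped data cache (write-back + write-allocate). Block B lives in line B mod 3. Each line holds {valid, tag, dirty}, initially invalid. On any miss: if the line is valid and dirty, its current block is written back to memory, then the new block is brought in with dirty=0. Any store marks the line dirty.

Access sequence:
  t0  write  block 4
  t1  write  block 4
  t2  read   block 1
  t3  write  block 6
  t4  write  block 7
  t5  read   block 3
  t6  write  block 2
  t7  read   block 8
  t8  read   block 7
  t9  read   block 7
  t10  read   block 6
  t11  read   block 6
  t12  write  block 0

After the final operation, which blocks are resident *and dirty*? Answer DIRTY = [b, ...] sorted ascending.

DIRTY = [0, 7]

0: W B4 → L1 miss [D]
1: W B4 → L1 hit [D]
2: R B1 → L1 miss wb→B4 [-]
3: W B6 → L0 miss [D]
4: W B7 → L1 miss [D]
5: R B3 → L0 miss wb→B6 [-]
6: W B2 → L2 miss [D]
7: R B8 → L2 miss wb→B2 [-]
8: R B7 → L1 hit [D]
9: R B7 → L1 hit [D]
10: R B6 → L0 miss [-]
11: R B6 → L0 hit [-]
12: W B0 → L0 miss [D]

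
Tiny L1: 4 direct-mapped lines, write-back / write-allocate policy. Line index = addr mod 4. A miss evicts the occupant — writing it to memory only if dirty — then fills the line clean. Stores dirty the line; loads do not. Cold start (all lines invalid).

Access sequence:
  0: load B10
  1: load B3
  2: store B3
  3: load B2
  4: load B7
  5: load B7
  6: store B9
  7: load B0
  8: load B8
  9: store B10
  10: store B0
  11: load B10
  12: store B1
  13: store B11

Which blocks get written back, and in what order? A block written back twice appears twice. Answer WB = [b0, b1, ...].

0: R B10 → L2 miss [-]
1: R B3 → L3 miss [-]
2: W B3 → L3 hit [D]
3: R B2 → L2 miss [-]
4: R B7 → L3 miss wb→B3 [-]
5: R B7 → L3 hit [-]
6: W B9 → L1 miss [D]
7: R B0 → L0 miss [-]
8: R B8 → L0 miss [-]
9: W B10 → L2 miss [D]
10: W B0 → L0 miss [D]
11: R B10 → L2 hit [D]
12: W B1 → L1 miss wb→B9 [D]
13: W B11 → L3 miss [D]

WB = [3, 9]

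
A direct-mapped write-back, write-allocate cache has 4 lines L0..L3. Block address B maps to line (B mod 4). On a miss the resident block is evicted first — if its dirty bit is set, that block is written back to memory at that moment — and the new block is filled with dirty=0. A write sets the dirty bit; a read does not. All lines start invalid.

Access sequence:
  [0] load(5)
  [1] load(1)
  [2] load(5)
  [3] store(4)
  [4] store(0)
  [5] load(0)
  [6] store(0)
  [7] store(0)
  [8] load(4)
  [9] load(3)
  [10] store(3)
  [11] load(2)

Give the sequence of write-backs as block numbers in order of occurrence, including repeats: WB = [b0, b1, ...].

0: R B5 -> L1 miss  d=-]
1: R B1 -> L1 miss  d=-]
2: R B5 -> L1 miss  d=-]
3: W B4 -> L0 miss  d=D]
4: W B0 -> L0 miss wb->B4  d=D]
5: R B0 -> L0 hit  d=D]
6: W B0 -> L0 hit  d=D]
7: W B0 -> L0 hit  d=D]
8: R B4 -> L0 miss wb->B0  d=-]
9: R B3 -> L3 miss  d=-]
10: W B3 -> L3 hit  d=D]
11: R B2 -> L2 miss  d=-]

WB = [4, 0]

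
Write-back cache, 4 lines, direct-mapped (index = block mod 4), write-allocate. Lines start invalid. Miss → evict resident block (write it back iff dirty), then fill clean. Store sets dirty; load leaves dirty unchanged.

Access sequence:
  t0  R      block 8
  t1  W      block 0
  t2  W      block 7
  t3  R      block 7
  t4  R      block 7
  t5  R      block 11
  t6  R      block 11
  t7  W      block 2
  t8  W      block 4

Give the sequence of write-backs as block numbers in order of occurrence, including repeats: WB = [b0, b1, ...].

WB = [7, 0]

  0 | R B8 → L0 miss [-]
  1 | W B0 → L0 miss [D]
  2 | W B7 → L3 miss [D]
  3 | R B7 → L3 hit [D]
  4 | R B7 → L3 hit [D]
  5 | R B11 → L3 miss wb→B7 [-]
  6 | R B11 → L3 hit [-]
  7 | W B2 → L2 miss [D]
  8 | W B4 → L0 miss wb→B0 [D]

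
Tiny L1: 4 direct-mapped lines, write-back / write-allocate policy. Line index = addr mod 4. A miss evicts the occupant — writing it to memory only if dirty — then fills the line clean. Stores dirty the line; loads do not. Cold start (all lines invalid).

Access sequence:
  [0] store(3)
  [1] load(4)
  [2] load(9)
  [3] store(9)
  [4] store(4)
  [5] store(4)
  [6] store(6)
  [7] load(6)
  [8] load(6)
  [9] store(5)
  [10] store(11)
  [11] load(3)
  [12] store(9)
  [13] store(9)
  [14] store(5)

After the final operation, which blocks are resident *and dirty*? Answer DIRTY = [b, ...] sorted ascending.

DIRTY = [4, 5, 6]

0: W B3 → L3 miss [D]
1: R B4 → L0 miss [-]
2: R B9 → L1 miss [-]
3: W B9 → L1 hit [D]
4: W B4 → L0 hit [D]
5: W B4 → L0 hit [D]
6: W B6 → L2 miss [D]
7: R B6 → L2 hit [D]
8: R B6 → L2 hit [D]
9: W B5 → L1 miss wb→B9 [D]
10: W B11 → L3 miss wb→B3 [D]
11: R B3 → L3 miss wb→B11 [-]
12: W B9 → L1 miss wb→B5 [D]
13: W B9 → L1 hit [D]
14: W B5 → L1 miss wb→B9 [D]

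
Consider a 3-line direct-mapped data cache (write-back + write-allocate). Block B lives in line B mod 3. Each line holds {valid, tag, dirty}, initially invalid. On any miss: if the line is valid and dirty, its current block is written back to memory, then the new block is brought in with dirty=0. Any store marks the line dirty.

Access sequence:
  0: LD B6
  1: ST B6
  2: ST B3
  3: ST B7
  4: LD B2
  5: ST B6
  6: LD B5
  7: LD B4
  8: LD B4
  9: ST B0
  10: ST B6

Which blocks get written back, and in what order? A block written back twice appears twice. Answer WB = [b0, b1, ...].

0: R B6 → L0 miss [-]
1: W B6 → L0 hit [D]
2: W B3 → L0 miss wb→B6 [D]
3: W B7 → L1 miss [D]
4: R B2 → L2 miss [-]
5: W B6 → L0 miss wb→B3 [D]
6: R B5 → L2 miss [-]
7: R B4 → L1 miss wb→B7 [-]
8: R B4 → L1 hit [-]
9: W B0 → L0 miss wb→B6 [D]
10: W B6 → L0 miss wb→B0 [D]

WB = [6, 3, 7, 6, 0]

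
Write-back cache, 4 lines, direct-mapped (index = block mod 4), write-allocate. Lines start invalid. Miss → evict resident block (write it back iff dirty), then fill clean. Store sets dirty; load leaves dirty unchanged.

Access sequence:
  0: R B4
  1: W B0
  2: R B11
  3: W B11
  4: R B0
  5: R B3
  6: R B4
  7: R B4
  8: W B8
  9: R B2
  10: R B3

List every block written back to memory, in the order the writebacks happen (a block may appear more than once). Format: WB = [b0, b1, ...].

WB = [11, 0]

  0 | R B4 → L0 miss [-]
  1 | W B0 → L0 miss [D]
  2 | R B11 → L3 miss [-]
  3 | W B11 → L3 hit [D]
  4 | R B0 → L0 hit [D]
  5 | R B3 → L3 miss wb→B11 [-]
  6 | R B4 → L0 miss wb→B0 [-]
  7 | R B4 → L0 hit [-]
  8 | W B8 → L0 miss [D]
  9 | R B2 → L2 miss [-]
  10 | R B3 → L3 hit [-]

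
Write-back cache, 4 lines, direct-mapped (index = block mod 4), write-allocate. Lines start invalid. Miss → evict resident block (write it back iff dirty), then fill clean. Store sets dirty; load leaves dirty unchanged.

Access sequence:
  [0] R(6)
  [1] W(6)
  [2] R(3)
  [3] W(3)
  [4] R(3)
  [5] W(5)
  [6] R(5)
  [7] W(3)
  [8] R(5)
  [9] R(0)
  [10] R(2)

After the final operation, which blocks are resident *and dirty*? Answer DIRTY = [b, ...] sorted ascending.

DIRTY = [3, 5]

0: R B6 -> L2 miss  d=-]
1: W B6 -> L2 hit  d=D]
2: R B3 -> L3 miss  d=-]
3: W B3 -> L3 hit  d=D]
4: R B3 -> L3 hit  d=D]
5: W B5 -> L1 miss  d=D]
6: R B5 -> L1 hit  d=D]
7: W B3 -> L3 hit  d=D]
8: R B5 -> L1 hit  d=D]
9: R B0 -> L0 miss  d=-]
10: R B2 -> L2 miss wb->B6  d=-]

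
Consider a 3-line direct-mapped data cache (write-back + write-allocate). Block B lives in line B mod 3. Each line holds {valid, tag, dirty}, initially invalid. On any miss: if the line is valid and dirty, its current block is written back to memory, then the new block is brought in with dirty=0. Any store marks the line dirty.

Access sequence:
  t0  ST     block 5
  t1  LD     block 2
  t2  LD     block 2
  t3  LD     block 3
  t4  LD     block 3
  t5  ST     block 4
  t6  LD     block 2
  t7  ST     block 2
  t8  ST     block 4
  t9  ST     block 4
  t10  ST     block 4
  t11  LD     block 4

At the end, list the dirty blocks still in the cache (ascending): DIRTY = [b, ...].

  0 | W B5 → L2 miss [D]
  1 | R B2 → L2 miss wb→B5 [-]
  2 | R B2 → L2 hit [-]
  3 | R B3 → L0 miss [-]
  4 | R B3 → L0 hit [-]
  5 | W B4 → L1 miss [D]
  6 | R B2 → L2 hit [-]
  7 | W B2 → L2 hit [D]
  8 | W B4 → L1 hit [D]
  9 | W B4 → L1 hit [D]
  10 | W B4 → L1 hit [D]
  11 | R B4 → L1 hit [D]

DIRTY = [2, 4]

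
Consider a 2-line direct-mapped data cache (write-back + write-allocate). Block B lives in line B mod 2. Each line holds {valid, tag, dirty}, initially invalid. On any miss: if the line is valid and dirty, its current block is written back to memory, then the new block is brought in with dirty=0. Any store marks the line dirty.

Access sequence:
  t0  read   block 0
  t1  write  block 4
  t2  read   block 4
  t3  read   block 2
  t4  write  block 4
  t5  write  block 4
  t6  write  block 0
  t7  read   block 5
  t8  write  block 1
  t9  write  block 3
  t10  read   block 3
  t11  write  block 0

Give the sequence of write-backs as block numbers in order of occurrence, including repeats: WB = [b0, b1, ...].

0: R B0 -> L0 miss  d=-]
1: W B4 -> L0 miss  d=D]
2: R B4 -> L0 hit  d=D]
3: R B2 -> L0 miss wb->B4  d=-]
4: W B4 -> L0 miss  d=D]
5: W B4 -> L0 hit  d=D]
6: W B0 -> L0 miss wb->B4  d=D]
7: R B5 -> L1 miss  d=-]
8: W B1 -> L1 miss  d=D]
9: W B3 -> L1 miss wb->B1  d=D]
10: R B3 -> L1 hit  d=D]
11: W B0 -> L0 hit  d=D]

WB = [4, 4, 1]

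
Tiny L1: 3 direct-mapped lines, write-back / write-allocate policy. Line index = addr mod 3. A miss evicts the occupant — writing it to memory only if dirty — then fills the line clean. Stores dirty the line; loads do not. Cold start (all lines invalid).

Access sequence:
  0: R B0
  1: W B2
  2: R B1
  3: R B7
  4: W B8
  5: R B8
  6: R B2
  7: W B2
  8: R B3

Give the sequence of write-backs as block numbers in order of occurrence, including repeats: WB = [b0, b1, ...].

  0 | R B0 → L0 miss [-]
  1 | W B2 → L2 miss [D]
  2 | R B1 → L1 miss [-]
  3 | R B7 → L1 miss [-]
  4 | W B8 → L2 miss wb→B2 [D]
  5 | R B8 → L2 hit [D]
  6 | R B2 → L2 miss wb→B8 [-]
  7 | W B2 → L2 hit [D]
  8 | R B3 → L0 miss [-]

WB = [2, 8]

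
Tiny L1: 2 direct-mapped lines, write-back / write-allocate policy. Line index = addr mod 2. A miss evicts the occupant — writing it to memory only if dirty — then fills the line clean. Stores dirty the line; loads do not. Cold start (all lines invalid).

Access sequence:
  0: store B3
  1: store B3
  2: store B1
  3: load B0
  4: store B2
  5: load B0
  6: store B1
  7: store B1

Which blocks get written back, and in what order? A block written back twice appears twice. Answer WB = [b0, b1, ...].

WB = [3, 2]

0: W B3 -> L1 miss  d=D]
1: W B3 -> L1 hit  d=D]
2: W B1 -> L1 miss wb->B3  d=D]
3: R B0 -> L0 miss  d=-]
4: W B2 -> L0 miss  d=D]
5: R B0 -> L0 miss wb->B2  d=-]
6: W B1 -> L1 hit  d=D]
7: W B1 -> L1 hit  d=D]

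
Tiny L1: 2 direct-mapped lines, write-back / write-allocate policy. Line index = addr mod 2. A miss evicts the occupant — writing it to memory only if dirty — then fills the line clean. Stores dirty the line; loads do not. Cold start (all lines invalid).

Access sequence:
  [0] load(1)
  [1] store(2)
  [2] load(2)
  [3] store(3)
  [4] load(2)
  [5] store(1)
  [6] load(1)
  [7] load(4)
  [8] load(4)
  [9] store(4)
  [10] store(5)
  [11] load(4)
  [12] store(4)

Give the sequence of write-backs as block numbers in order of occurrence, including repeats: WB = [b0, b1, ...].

WB = [3, 2, 1]

0: R B1 -> L1 miss  d=-]
1: W B2 -> L0 miss  d=D]
2: R B2 -> L0 hit  d=D]
3: W B3 -> L1 miss  d=D]
4: R B2 -> L0 hit  d=D]
5: W B1 -> L1 miss wb->B3  d=D]
6: R B1 -> L1 hit  d=D]
7: R B4 -> L0 miss wb->B2  d=-]
8: R B4 -> L0 hit  d=-]
9: W B4 -> L0 hit  d=D]
10: W B5 -> L1 miss wb->B1  d=D]
11: R B4 -> L0 hit  d=D]
12: W B4 -> L0 hit  d=D]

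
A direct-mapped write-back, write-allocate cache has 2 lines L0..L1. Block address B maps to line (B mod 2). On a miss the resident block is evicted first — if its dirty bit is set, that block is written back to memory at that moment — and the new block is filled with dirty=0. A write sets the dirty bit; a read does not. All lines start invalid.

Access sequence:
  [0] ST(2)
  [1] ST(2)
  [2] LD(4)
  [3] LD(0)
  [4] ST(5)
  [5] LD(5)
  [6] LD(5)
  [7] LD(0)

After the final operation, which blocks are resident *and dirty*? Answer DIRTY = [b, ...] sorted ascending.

  0 | W B2 → L0 miss [D]
  1 | W B2 → L0 hit [D]
  2 | R B4 → L0 miss wb→B2 [-]
  3 | R B0 → L0 miss [-]
  4 | W B5 → L1 miss [D]
  5 | R B5 → L1 hit [D]
  6 | R B5 → L1 hit [D]
  7 | R B0 → L0 hit [-]

DIRTY = [5]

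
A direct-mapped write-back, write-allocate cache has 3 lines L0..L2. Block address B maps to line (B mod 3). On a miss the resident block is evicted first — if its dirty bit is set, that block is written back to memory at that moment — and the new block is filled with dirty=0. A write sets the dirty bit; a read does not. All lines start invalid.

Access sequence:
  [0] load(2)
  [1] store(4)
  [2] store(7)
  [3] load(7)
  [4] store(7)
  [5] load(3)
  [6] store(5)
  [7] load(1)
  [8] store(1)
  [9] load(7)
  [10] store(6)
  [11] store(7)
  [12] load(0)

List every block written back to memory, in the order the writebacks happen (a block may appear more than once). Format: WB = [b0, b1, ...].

0: R B2 → L2 miss [-]
1: W B4 → L1 miss [D]
2: W B7 → L1 miss wb→B4 [D]
3: R B7 → L1 hit [D]
4: W B7 → L1 hit [D]
5: R B3 → L0 miss [-]
6: W B5 → L2 miss [D]
7: R B1 → L1 miss wb→B7 [-]
8: W B1 → L1 hit [D]
9: R B7 → L1 miss wb→B1 [-]
10: W B6 → L0 miss [D]
11: W B7 → L1 hit [D]
12: R B0 → L0 miss wb→B6 [-]

WB = [4, 7, 1, 6]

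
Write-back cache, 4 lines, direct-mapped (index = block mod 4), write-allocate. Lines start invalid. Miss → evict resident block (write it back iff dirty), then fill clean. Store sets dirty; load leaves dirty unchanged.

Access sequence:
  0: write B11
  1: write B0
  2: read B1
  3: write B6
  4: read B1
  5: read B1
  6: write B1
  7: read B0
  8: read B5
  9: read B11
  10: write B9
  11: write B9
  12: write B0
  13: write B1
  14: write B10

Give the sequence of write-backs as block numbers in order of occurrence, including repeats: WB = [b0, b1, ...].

  0 | W B11 → L3 miss [D]
  1 | W B0 → L0 miss [D]
  2 | R B1 → L1 miss [-]
  3 | W B6 → L2 miss [D]
  4 | R B1 → L1 hit [-]
  5 | R B1 → L1 hit [-]
  6 | W B1 → L1 hit [D]
  7 | R B0 → L0 hit [D]
  8 | R B5 → L1 miss wb→B1 [-]
  9 | R B11 → L3 hit [D]
  10 | W B9 → L1 miss [D]
  11 | W B9 → L1 hit [D]
  12 | W B0 → L0 hit [D]
  13 | W B1 → L1 miss wb→B9 [D]
  14 | W B10 → L2 miss wb→B6 [D]

WB = [1, 9, 6]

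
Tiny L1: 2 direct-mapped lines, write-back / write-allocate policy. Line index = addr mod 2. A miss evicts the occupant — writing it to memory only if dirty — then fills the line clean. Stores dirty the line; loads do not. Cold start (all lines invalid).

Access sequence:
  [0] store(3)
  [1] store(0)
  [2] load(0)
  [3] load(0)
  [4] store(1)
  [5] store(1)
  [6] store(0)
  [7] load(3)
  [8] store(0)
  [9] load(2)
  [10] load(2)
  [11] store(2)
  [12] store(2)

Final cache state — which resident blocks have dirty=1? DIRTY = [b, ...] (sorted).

  0 | W B3 → L1 miss [D]
  1 | W B0 → L0 miss [D]
  2 | R B0 → L0 hit [D]
  3 | R B0 → L0 hit [D]
  4 | W B1 → L1 miss wb→B3 [D]
  5 | W B1 → L1 hit [D]
  6 | W B0 → L0 hit [D]
  7 | R B3 → L1 miss wb→B1 [-]
  8 | W B0 → L0 hit [D]
  9 | R B2 → L0 miss wb→B0 [-]
  10 | R B2 → L0 hit [-]
  11 | W B2 → L0 hit [D]
  12 | W B2 → L0 hit [D]

DIRTY = [2]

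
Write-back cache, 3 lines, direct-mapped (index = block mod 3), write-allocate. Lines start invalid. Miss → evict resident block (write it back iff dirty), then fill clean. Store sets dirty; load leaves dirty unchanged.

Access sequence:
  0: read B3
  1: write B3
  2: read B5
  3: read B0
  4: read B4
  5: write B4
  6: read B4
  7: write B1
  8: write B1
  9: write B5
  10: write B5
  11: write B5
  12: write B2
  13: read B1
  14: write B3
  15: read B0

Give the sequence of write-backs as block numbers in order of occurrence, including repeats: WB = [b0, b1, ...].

  0 | R B3 → L0 miss [-]
  1 | W B3 → L0 hit [D]
  2 | R B5 → L2 miss [-]
  3 | R B0 → L0 miss wb→B3 [-]
  4 | R B4 → L1 miss [-]
  5 | W B4 → L1 hit [D]
  6 | R B4 → L1 hit [D]
  7 | W B1 → L1 miss wb→B4 [D]
  8 | W B1 → L1 hit [D]
  9 | W B5 → L2 hit [D]
  10 | W B5 → L2 hit [D]
  11 | W B5 → L2 hit [D]
  12 | W B2 → L2 miss wb→B5 [D]
  13 | R B1 → L1 hit [D]
  14 | W B3 → L0 miss [D]
  15 | R B0 → L0 miss wb→B3 [-]

WB = [3, 4, 5, 3]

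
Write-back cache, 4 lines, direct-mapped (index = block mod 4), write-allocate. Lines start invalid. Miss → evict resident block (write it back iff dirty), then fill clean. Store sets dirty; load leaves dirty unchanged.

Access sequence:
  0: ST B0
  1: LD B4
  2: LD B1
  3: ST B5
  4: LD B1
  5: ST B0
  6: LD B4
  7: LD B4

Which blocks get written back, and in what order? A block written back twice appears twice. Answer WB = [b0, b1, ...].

WB = [0, 5, 0]

0: W B0 → L0 miss [D]
1: R B4 → L0 miss wb→B0 [-]
2: R B1 → L1 miss [-]
3: W B5 → L1 miss [D]
4: R B1 → L1 miss wb→B5 [-]
5: W B0 → L0 miss [D]
6: R B4 → L0 miss wb→B0 [-]
7: R B4 → L0 hit [-]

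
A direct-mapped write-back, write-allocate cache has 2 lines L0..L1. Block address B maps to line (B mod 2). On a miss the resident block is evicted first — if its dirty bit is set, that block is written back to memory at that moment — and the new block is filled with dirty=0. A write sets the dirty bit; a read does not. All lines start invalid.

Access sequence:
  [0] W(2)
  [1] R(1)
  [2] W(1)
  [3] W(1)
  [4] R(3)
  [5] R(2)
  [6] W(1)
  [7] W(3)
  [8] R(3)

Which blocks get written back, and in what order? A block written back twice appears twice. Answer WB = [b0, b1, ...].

WB = [1, 1]

0: W B2 → L0 miss [D]
1: R B1 → L1 miss [-]
2: W B1 → L1 hit [D]
3: W B1 → L1 hit [D]
4: R B3 → L1 miss wb→B1 [-]
5: R B2 → L0 hit [D]
6: W B1 → L1 miss [D]
7: W B3 → L1 miss wb→B1 [D]
8: R B3 → L1 hit [D]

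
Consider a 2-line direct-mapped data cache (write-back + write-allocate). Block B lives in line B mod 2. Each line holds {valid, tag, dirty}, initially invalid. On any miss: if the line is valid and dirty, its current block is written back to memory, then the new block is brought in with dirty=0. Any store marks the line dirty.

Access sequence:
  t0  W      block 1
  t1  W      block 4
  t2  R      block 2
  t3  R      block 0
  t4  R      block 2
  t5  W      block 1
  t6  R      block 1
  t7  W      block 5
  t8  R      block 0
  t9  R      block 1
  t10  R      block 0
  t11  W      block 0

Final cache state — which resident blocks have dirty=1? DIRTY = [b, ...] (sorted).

DIRTY = [0]

0: W B1 → L1 miss [D]
1: W B4 → L0 miss [D]
2: R B2 → L0 miss wb→B4 [-]
3: R B0 → L0 miss [-]
4: R B2 → L0 miss [-]
5: W B1 → L1 hit [D]
6: R B1 → L1 hit [D]
7: W B5 → L1 miss wb→B1 [D]
8: R B0 → L0 miss [-]
9: R B1 → L1 miss wb→B5 [-]
10: R B0 → L0 hit [-]
11: W B0 → L0 hit [D]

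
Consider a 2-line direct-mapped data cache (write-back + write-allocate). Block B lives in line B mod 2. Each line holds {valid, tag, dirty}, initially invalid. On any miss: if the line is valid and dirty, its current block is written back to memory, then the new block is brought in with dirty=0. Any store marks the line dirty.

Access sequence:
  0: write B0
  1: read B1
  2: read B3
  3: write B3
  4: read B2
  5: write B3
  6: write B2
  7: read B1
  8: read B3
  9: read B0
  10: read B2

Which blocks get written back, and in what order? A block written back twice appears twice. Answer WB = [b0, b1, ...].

0: W B0 → L0 miss [D]
1: R B1 → L1 miss [-]
2: R B3 → L1 miss [-]
3: W B3 → L1 hit [D]
4: R B2 → L0 miss wb→B0 [-]
5: W B3 → L1 hit [D]
6: W B2 → L0 hit [D]
7: R B1 → L1 miss wb→B3 [-]
8: R B3 → L1 miss [-]
9: R B0 → L0 miss wb→B2 [-]
10: R B2 → L0 miss [-]

WB = [0, 3, 2]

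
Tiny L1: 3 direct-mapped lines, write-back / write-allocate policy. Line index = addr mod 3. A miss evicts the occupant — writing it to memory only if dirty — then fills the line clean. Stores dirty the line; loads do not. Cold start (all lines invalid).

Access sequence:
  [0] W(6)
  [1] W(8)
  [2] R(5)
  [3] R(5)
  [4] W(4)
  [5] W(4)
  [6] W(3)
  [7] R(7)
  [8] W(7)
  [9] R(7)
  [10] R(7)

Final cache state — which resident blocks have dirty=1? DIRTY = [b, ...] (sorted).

DIRTY = [3, 7]

0: W B6 → L0 miss [D]
1: W B8 → L2 miss [D]
2: R B5 → L2 miss wb→B8 [-]
3: R B5 → L2 hit [-]
4: W B4 → L1 miss [D]
5: W B4 → L1 hit [D]
6: W B3 → L0 miss wb→B6 [D]
7: R B7 → L1 miss wb→B4 [-]
8: W B7 → L1 hit [D]
9: R B7 → L1 hit [D]
10: R B7 → L1 hit [D]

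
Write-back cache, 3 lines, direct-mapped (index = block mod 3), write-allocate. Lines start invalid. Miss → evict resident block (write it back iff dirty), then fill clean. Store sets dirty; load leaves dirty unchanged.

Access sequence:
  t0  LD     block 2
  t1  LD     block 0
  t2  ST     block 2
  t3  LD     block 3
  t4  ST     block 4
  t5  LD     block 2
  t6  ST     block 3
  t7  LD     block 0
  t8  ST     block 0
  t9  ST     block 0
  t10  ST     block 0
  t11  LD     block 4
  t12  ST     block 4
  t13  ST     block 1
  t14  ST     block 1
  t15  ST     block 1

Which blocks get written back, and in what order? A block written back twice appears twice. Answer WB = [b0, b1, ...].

0: R B2 -> L2 miss  d=-]
1: R B0 -> L0 miss  d=-]
2: W B2 -> L2 hit  d=D]
3: R B3 -> L0 miss  d=-]
4: W B4 -> L1 miss  d=D]
5: R B2 -> L2 hit  d=D]
6: W B3 -> L0 hit  d=D]
7: R B0 -> L0 miss wb->B3  d=-]
8: W B0 -> L0 hit  d=D]
9: W B0 -> L0 hit  d=D]
10: W B0 -> L0 hit  d=D]
11: R B4 -> L1 hit  d=D]
12: W B4 -> L1 hit  d=D]
13: W B1 -> L1 miss wb->B4  d=D]
14: W B1 -> L1 hit  d=D]
15: W B1 -> L1 hit  d=D]

WB = [3, 4]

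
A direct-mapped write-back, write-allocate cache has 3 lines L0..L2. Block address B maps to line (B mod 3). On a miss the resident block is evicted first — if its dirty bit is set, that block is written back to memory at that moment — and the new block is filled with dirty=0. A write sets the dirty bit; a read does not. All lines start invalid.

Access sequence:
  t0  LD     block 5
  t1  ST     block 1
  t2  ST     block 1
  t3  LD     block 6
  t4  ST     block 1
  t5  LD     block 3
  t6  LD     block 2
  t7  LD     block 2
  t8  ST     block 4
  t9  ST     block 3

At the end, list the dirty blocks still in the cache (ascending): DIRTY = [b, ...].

0: R B5 -> L2 miss  d=-]
1: W B1 -> L1 miss  d=D]
2: W B1 -> L1 hit  d=D]
3: R B6 -> L0 miss  d=-]
4: W B1 -> L1 hit  d=D]
5: R B3 -> L0 miss  d=-]
6: R B2 -> L2 miss  d=-]
7: R B2 -> L2 hit  d=-]
8: W B4 -> L1 miss wb->B1  d=D]
9: W B3 -> L0 hit  d=D]

DIRTY = [3, 4]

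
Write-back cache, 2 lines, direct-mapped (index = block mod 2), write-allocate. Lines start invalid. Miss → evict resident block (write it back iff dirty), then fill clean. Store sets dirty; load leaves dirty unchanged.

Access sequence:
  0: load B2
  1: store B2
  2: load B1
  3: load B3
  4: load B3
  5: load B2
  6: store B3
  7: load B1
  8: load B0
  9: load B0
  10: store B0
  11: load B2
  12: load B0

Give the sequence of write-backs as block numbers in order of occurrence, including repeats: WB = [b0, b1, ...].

WB = [3, 2, 0]

  0 | R B2 → L0 miss [-]
  1 | W B2 → L0 hit [D]
  2 | R B1 → L1 miss [-]
  3 | R B3 → L1 miss [-]
  4 | R B3 → L1 hit [-]
  5 | R B2 → L0 hit [D]
  6 | W B3 → L1 hit [D]
  7 | R B1 → L1 miss wb→B3 [-]
  8 | R B0 → L0 miss wb→B2 [-]
  9 | R B0 → L0 hit [-]
  10 | W B0 → L0 hit [D]
  11 | R B2 → L0 miss wb→B0 [-]
  12 | R B0 → L0 miss [-]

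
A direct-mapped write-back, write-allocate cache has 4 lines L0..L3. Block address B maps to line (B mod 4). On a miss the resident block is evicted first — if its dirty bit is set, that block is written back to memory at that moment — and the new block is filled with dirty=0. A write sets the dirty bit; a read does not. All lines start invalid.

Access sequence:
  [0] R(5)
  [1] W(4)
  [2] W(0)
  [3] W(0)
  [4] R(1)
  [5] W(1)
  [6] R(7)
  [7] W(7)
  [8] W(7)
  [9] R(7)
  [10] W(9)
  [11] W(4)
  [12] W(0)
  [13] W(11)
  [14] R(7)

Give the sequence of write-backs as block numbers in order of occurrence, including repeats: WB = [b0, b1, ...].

0: R B5 → L1 miss [-]
1: W B4 → L0 miss [D]
2: W B0 → L0 miss wb→B4 [D]
3: W B0 → L0 hit [D]
4: R B1 → L1 miss [-]
5: W B1 → L1 hit [D]
6: R B7 → L3 miss [-]
7: W B7 → L3 hit [D]
8: W B7 → L3 hit [D]
9: R B7 → L3 hit [D]
10: W B9 → L1 miss wb→B1 [D]
11: W B4 → L0 miss wb→B0 [D]
12: W B0 → L0 miss wb→B4 [D]
13: W B11 → L3 miss wb→B7 [D]
14: R B7 → L3 miss wb→B11 [-]

WB = [4, 1, 0, 4, 7, 11]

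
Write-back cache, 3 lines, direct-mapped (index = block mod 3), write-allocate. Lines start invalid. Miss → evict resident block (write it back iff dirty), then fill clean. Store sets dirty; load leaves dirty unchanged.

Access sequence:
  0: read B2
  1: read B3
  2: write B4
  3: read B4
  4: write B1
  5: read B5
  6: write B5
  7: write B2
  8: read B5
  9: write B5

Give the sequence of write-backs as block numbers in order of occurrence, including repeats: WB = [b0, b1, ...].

0: R B2 -> L2 miss  d=-]
1: R B3 -> L0 miss  d=-]
2: W B4 -> L1 miss  d=D]
3: R B4 -> L1 hit  d=D]
4: W B1 -> L1 miss wb->B4  d=D]
5: R B5 -> L2 miss  d=-]
6: W B5 -> L2 hit  d=D]
7: W B2 -> L2 miss wb->B5  d=D]
8: R B5 -> L2 miss wb->B2  d=-]
9: W B5 -> L2 hit  d=D]

WB = [4, 5, 2]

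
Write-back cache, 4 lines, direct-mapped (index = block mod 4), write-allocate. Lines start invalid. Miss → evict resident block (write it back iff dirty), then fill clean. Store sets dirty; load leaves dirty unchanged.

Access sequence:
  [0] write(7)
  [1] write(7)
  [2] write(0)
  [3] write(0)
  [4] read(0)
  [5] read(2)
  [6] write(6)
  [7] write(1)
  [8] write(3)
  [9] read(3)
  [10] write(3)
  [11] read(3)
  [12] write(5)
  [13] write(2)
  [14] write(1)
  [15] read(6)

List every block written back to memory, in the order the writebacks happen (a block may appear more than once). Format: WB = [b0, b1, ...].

WB = [7, 1, 6, 5, 2]

  0 | W B7 → L3 miss [D]
  1 | W B7 → L3 hit [D]
  2 | W B0 → L0 miss [D]
  3 | W B0 → L0 hit [D]
  4 | R B0 → L0 hit [D]
  5 | R B2 → L2 miss [-]
  6 | W B6 → L2 miss [D]
  7 | W B1 → L1 miss [D]
  8 | W B3 → L3 miss wb→B7 [D]
  9 | R B3 → L3 hit [D]
  10 | W B3 → L3 hit [D]
  11 | R B3 → L3 hit [D]
  12 | W B5 → L1 miss wb→B1 [D]
  13 | W B2 → L2 miss wb→B6 [D]
  14 | W B1 → L1 miss wb→B5 [D]
  15 | R B6 → L2 miss wb→B2 [-]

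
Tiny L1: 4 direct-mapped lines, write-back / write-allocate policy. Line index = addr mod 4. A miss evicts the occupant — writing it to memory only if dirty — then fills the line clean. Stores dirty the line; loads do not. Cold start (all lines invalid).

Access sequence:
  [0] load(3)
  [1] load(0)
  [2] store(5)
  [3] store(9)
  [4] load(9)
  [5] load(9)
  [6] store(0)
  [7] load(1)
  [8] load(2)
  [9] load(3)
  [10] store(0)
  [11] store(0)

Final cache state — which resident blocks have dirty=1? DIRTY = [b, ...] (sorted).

DIRTY = [0]

0: R B3 → L3 miss [-]
1: R B0 → L0 miss [-]
2: W B5 → L1 miss [D]
3: W B9 → L1 miss wb→B5 [D]
4: R B9 → L1 hit [D]
5: R B9 → L1 hit [D]
6: W B0 → L0 hit [D]
7: R B1 → L1 miss wb→B9 [-]
8: R B2 → L2 miss [-]
9: R B3 → L3 hit [-]
10: W B0 → L0 hit [D]
11: W B0 → L0 hit [D]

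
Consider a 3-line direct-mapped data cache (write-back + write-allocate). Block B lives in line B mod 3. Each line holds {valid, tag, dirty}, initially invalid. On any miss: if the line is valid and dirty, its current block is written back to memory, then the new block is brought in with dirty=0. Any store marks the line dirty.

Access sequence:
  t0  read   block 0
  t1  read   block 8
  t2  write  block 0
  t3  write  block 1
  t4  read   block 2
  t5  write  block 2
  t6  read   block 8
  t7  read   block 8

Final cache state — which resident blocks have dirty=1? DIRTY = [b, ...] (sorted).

0: R B0 → L0 miss [-]
1: R B8 → L2 miss [-]
2: W B0 → L0 hit [D]
3: W B1 → L1 miss [D]
4: R B2 → L2 miss [-]
5: W B2 → L2 hit [D]
6: R B8 → L2 miss wb→B2 [-]
7: R B8 → L2 hit [-]

DIRTY = [0, 1]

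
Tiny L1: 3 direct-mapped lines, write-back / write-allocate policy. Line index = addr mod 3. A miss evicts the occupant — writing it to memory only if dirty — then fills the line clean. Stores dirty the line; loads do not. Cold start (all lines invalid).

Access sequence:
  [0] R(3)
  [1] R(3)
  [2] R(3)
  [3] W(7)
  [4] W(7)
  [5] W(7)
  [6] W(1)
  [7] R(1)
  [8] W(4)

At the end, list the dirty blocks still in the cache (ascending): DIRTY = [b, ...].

DIRTY = [4]

0: R B3 -> L0 miss  d=-]
1: R B3 -> L0 hit  d=-]
2: R B3 -> L0 hit  d=-]
3: W B7 -> L1 miss  d=D]
4: W B7 -> L1 hit  d=D]
5: W B7 -> L1 hit  d=D]
6: W B1 -> L1 miss wb->B7  d=D]
7: R B1 -> L1 hit  d=D]
8: W B4 -> L1 miss wb->B1  d=D]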